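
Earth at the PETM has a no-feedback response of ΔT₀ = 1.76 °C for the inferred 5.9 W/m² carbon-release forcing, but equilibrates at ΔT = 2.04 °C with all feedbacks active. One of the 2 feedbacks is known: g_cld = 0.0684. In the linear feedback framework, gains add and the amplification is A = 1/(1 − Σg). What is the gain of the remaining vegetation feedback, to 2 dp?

Amplification A = ΔT/ΔT₀ = 2.04/1.76 = 1.159.
Total gain g = 1 − 1/A = 1 − 1/1.159 = 0.1372.
The known gain is 0.0684.
g_veg = 0.1372 − 0.0684 = 0.07.

0.07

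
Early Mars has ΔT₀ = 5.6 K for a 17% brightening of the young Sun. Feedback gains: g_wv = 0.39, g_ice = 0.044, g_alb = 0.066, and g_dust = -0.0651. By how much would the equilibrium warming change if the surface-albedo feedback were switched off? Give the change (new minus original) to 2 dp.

-1.04 K

Original: g = 0.4349, ΔT = 5.6/(1−0.4349) = 9.9098 K.
Without surface-albedo: g' = 0.3689, ΔT' = 5.6/(1−0.3689) = 8.8734 K.
Change = 8.8734 − 9.9098 = -1.04 K.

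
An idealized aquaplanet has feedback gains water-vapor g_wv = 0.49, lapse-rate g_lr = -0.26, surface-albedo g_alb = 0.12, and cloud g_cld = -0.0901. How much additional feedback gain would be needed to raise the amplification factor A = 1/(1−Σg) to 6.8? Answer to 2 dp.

0.59

Current total gain = 0.2599.
Target gain for A = 6.8: g* = 1 − 1/6.8 = 0.8529.
Additional gain needed = 0.8529 − 0.2599 = 0.59.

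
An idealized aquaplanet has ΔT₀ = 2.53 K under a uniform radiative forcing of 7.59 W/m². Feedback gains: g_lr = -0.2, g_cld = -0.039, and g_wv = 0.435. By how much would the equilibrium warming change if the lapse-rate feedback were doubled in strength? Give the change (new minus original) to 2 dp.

-0.63 K

Original: g = 0.196, ΔT = 2.53/(1−0.196) = 3.1468 K.
With doubled lapse-rate: g' = -0.004, ΔT' = 2.53/(1+0.004) = 2.5199 K.
Change = 2.5199 − 3.1468 = -0.63 K.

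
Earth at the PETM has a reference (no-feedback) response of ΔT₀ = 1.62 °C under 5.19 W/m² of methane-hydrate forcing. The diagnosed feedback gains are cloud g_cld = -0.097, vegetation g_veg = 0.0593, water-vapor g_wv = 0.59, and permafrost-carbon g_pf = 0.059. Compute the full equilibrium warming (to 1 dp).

Total gain g = -0.097 + 0.0593 + 0.59 + 0.059 = 0.6113.
Amplification A = 1/(1 − 0.6113) = 2.573.
ΔT = 1.62 × 2.573 = 4.2 °C.

4.2 °C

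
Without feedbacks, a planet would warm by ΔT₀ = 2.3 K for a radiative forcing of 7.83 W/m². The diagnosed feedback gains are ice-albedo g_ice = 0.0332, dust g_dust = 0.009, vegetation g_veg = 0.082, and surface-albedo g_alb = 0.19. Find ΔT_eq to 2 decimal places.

3.35 K

Total gain g = 0.0332 + 0.009 + 0.082 + 0.19 = 0.3142.
Amplification A = 1/(1 − 0.3142) = 1.458.
ΔT = 2.3 × 1.458 = 3.35 K.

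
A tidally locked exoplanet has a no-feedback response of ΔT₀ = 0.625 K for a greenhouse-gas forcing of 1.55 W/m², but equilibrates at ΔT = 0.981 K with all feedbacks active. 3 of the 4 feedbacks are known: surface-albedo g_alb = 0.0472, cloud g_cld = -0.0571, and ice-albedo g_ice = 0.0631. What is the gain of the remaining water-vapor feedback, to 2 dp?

0.31

Amplification A = ΔT/ΔT₀ = 0.981/0.625 = 1.57.
Total gain g = 1 − 1/A = 1 − 1/1.57 = 0.3631.
Known gains sum to 0.0472 − 0.0571 + 0.0631 = 0.0532.
g_wv = 0.3631 − 0.0532 = 0.31.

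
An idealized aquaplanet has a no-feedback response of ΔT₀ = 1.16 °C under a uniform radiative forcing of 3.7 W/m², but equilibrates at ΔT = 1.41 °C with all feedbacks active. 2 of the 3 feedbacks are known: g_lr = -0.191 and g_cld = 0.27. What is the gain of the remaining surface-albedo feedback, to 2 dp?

0.10

Amplification A = ΔT/ΔT₀ = 1.41/1.16 = 1.216.
Total gain g = 1 − 1/A = 1 − 1/1.216 = 0.1776.
Known gains sum to -0.191 + 0.27 = 0.079.
g_alb = 0.1776 − 0.079 = 0.10.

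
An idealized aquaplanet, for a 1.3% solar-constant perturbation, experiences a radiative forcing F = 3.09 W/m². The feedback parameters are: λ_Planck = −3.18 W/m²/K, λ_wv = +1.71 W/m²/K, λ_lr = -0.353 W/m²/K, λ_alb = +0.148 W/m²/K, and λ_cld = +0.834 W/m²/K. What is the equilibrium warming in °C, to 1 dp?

3.7 °C

Net feedback parameter λ = (−3.18) + (+1.71) + (-0.353) + (+0.148) + (+0.834) = -0.841 W/m²/K.
ΔT = −F/λ = −3.09/(-0.841) = 3.7 °C.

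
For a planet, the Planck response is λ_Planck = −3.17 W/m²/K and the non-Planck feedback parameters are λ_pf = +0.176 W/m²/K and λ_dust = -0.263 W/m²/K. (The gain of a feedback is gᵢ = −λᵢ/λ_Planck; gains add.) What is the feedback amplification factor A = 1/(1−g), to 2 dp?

0.97

Convert to gains: g_pf = 0.176/3.17 = 0.05552; g_dust = -0.263/3.17 = -0.08297.
Total gain g = -0.02745.
A = 1/(1 + 0.02745) = 0.97.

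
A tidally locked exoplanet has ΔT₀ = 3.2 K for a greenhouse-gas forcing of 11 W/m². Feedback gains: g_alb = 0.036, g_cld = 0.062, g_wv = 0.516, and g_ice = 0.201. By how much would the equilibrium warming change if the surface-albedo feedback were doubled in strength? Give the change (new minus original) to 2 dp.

4.18 K

Original: g = 0.815, ΔT = 3.2/(1−0.815) = 17.2973 K.
With doubled surface-albedo: g' = 0.851, ΔT' = 3.2/(1−0.851) = 21.4765 K.
Change = 21.4765 − 17.2973 = 4.18 K.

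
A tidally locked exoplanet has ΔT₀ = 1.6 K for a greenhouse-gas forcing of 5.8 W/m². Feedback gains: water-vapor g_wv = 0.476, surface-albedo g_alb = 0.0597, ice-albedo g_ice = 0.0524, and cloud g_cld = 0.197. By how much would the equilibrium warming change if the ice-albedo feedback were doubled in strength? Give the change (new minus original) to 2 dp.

2.40 K

Original: g = 0.7851, ΔT = 1.6/(1−0.7851) = 7.4453 K.
With doubled ice-albedo: g' = 0.8375, ΔT' = 1.6/(1−0.8375) = 9.8462 K.
Change = 9.8462 − 7.4453 = 2.40 K.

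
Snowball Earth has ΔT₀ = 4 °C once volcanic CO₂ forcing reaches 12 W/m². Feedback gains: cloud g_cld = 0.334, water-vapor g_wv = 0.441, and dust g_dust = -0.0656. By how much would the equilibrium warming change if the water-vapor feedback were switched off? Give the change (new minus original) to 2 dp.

Original: g = 0.7094, ΔT = 4/(1−0.7094) = 13.7646 °C.
Without water-vapor: g' = 0.2684, ΔT' = 4/(1−0.2684) = 5.4675 °C.
Change = 5.4675 − 13.7646 = -8.30 °C.

-8.30 °C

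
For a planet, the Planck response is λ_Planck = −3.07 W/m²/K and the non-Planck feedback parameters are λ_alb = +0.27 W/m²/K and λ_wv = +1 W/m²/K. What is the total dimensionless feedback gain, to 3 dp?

0.414

Convert to gains: g_alb = 0.27/3.07 = 0.08795; g_wv = 1/3.07 = 0.3257.
Total gain g = 0.41365.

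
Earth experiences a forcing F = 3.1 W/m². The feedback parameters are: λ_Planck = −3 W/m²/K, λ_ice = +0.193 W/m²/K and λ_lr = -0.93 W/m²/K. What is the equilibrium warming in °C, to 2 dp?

Net feedback parameter λ = (−3) + (+0.193) + (-0.93) = -3.737 W/m²/K.
ΔT = −F/λ = −3.1/(-3.737) = 0.83 °C.

0.83 °C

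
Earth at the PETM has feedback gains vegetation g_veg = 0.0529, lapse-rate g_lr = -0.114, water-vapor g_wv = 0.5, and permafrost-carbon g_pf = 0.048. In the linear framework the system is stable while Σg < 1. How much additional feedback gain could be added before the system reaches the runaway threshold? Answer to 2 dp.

Current total gain = 0.0529 − 0.114 + 0.5 + 0.048 = 0.4869.
Margin to runaway = 1 − 0.4869 = 0.51.

0.51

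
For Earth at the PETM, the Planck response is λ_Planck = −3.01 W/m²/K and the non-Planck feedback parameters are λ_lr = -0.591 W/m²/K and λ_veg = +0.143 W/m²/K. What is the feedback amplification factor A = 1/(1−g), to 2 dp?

0.87

Convert to gains: g_lr = -0.591/3.01 = -0.1963; g_veg = 0.143/3.01 = 0.04751.
Total gain g = -0.14879.
A = 1/(1 + 0.14879) = 0.87.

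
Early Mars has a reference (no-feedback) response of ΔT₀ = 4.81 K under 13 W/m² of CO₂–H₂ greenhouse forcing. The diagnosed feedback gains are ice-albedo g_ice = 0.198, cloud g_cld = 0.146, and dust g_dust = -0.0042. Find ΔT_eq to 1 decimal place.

7.3 K

Total gain g = 0.198 + 0.146 − 0.0042 = 0.3398.
Amplification A = 1/(1 − 0.3398) = 1.515.
ΔT = 4.81 × 1.515 = 7.3 K.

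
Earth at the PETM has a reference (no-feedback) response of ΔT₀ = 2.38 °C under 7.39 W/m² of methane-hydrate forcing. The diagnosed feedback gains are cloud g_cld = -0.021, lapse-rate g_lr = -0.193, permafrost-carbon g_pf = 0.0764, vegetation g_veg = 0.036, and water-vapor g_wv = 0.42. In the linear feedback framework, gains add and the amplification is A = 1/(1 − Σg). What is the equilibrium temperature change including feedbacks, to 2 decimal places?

Total gain g = -0.021 − 0.193 + 0.0764 + 0.036 + 0.42 = 0.3184.
Amplification A = 1/(1 − 0.3184) = 1.467.
ΔT = 2.38 × 1.467 = 3.49 °C.

3.49 °C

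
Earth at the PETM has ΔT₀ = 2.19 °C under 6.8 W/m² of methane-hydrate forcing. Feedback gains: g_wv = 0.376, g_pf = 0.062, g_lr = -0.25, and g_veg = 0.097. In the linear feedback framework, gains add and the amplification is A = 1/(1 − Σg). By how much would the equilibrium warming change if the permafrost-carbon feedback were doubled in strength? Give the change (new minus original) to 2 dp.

Original: g = 0.285, ΔT = 2.19/(1−0.285) = 3.0629 °C.
With doubled permafrost-carbon: g' = 0.347, ΔT' = 2.19/(1−0.347) = 3.3538 °C.
Change = 3.3538 − 3.0629 = 0.29 °C.

0.29 °C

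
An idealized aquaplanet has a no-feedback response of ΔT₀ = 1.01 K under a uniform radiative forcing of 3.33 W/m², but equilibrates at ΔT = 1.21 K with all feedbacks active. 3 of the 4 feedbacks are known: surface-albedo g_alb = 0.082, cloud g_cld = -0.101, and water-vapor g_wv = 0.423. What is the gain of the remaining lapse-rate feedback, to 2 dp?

-0.24

Amplification A = ΔT/ΔT₀ = 1.21/1.01 = 1.198.
Total gain g = 1 − 1/A = 1 − 1/1.198 = 0.1653.
Known gains sum to 0.082 − 0.101 + 0.423 = 0.404.
g_lr = 0.1653 − 0.404 = -0.24.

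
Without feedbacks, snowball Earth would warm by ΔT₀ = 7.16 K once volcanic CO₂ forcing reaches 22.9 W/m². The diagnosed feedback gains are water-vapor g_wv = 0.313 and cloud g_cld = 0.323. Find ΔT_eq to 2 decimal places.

Total gain g = 0.313 + 0.323 = 0.636.
Amplification A = 1/(1 − 0.636) = 2.747.
ΔT = 7.16 × 2.747 = 19.67 K.

19.67 K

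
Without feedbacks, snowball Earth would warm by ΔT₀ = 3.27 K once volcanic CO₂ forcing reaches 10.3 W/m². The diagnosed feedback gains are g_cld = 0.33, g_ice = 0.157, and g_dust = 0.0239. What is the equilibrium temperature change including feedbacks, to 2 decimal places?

6.69 K

Total gain g = 0.33 + 0.157 + 0.0239 = 0.5109.
Amplification A = 1/(1 − 0.5109) = 2.045.
ΔT = 3.27 × 2.045 = 6.69 K.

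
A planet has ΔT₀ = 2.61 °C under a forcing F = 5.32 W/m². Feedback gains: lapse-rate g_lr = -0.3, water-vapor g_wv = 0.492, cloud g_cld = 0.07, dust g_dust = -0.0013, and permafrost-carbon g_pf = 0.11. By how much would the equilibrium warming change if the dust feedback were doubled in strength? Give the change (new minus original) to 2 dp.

Original: g = 0.3707, ΔT = 2.61/(1−0.3707) = 4.1475 °C.
With doubled dust: g' = 0.3694, ΔT' = 2.61/(1−0.3694) = 4.1389 °C.
Change = 4.1389 − 4.1475 = -0.01 °C.

-0.01 °C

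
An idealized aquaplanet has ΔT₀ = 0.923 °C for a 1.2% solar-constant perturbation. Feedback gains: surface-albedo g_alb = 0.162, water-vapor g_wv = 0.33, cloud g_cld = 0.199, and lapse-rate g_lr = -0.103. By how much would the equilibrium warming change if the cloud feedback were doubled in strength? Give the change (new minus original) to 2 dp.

Original: g = 0.588, ΔT = 0.923/(1−0.588) = 2.2403 °C.
With doubled cloud: g' = 0.787, ΔT' = 0.923/(1−0.787) = 4.3333 °C.
Change = 4.3333 − 2.2403 = 2.09 °C.

2.09 °C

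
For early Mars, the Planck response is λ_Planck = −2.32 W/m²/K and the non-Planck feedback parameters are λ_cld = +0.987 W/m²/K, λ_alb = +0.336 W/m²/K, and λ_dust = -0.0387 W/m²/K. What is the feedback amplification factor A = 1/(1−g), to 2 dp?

Convert to gains: g_cld = 0.987/2.32 = 0.4254; g_alb = 0.336/2.32 = 0.1448; g_dust = -0.0387/2.32 = -0.01668.
Total gain g = 0.55352.
A = 1/(1 − 0.55352) = 2.24.

2.24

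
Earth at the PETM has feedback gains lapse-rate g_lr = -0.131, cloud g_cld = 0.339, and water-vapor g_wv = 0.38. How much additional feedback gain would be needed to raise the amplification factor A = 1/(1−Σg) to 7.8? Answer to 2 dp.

0.28

Current total gain = 0.588.
Target gain for A = 7.8: g* = 1 − 1/7.8 = 0.8718.
Additional gain needed = 0.8718 − 0.588 = 0.28.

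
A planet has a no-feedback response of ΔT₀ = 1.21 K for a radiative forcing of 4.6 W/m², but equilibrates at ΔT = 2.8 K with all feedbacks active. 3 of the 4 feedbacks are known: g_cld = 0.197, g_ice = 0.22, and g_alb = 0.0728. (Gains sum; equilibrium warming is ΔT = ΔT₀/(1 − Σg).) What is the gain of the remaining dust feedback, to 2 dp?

0.08

Amplification A = ΔT/ΔT₀ = 2.8/1.21 = 2.314.
Total gain g = 1 − 1/A = 1 − 1/2.314 = 0.5678.
Known gains sum to 0.197 + 0.22 + 0.0728 = 0.4898.
g_dust = 0.5678 − 0.4898 = 0.08.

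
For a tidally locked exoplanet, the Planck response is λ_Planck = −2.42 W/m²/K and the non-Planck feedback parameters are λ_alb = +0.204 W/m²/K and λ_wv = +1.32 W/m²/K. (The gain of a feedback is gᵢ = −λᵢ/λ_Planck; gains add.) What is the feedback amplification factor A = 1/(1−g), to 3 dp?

Convert to gains: g_alb = 0.204/2.42 = 0.0843; g_wv = 1.32/2.42 = 0.5455.
Total gain g = 0.6298.
A = 1/(1 − 0.6298) = 2.701.

2.701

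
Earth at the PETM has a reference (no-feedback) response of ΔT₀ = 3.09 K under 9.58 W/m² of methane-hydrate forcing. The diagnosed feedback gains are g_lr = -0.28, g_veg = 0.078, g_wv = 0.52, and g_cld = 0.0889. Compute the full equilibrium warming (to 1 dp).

Total gain g = -0.28 + 0.078 + 0.52 + 0.0889 = 0.4069.
Amplification A = 1/(1 − 0.4069) = 1.686.
ΔT = 3.09 × 1.686 = 5.2 K.

5.2 K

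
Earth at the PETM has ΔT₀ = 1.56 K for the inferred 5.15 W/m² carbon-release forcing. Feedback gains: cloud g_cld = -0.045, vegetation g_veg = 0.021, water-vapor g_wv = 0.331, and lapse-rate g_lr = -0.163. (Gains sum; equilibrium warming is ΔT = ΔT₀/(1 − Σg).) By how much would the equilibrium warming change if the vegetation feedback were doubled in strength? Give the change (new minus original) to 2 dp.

0.05 K

Original: g = 0.144, ΔT = 1.56/(1−0.144) = 1.8224 K.
With doubled vegetation: g' = 0.165, ΔT' = 1.56/(1−0.165) = 1.8683 K.
Change = 1.8683 − 1.8224 = 0.05 K.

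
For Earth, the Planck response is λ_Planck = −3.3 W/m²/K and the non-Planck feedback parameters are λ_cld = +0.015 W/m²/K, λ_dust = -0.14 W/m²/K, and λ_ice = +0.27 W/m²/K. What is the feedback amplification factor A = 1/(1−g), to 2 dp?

Convert to gains: g_cld = 0.015/3.3 = 0.004545; g_dust = -0.14/3.3 = -0.04242; g_ice = 0.27/3.3 = 0.08182.
Total gain g = 0.043945.
A = 1/(1 − 0.043945) = 1.05.

1.05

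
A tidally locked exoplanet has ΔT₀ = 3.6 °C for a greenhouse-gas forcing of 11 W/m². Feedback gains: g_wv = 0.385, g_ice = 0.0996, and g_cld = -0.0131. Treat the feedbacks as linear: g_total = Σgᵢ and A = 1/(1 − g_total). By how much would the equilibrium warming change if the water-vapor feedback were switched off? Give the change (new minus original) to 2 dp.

Original: g = 0.4715, ΔT = 3.6/(1−0.4715) = 6.8117 °C.
Without water-vapor: g' = 0.0865, ΔT' = 3.6/(1−0.0865) = 3.9409 °C.
Change = 3.9409 − 6.8117 = -2.87 °C.

-2.87 °C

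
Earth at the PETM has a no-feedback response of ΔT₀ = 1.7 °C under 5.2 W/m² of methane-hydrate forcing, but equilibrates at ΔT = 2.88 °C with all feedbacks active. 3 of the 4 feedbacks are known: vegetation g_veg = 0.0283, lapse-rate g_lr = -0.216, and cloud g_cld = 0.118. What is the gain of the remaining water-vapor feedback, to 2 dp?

0.48

Amplification A = ΔT/ΔT₀ = 2.88/1.7 = 1.694.
Total gain g = 1 − 1/A = 1 − 1/1.694 = 0.4097.
Known gains sum to 0.0283 − 0.216 + 0.118 = -0.0697.
g_wv = 0.4097 + 0.0697 = 0.48.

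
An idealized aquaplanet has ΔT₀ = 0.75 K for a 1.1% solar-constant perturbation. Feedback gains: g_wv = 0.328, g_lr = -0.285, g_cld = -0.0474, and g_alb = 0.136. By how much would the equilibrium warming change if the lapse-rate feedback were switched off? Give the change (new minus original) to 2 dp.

0.42 K

Original: g = 0.1316, ΔT = 0.75/(1−0.1316) = 0.8637 K.
Without lapse-rate: g' = 0.4166, ΔT' = 0.75/(1−0.4166) = 1.2856 K.
Change = 1.2856 − 0.8637 = 0.42 K.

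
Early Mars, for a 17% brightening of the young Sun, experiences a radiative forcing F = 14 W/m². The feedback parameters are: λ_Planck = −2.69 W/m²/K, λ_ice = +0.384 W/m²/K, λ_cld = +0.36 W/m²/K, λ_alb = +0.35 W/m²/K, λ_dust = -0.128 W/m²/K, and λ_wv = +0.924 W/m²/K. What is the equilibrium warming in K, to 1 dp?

Net feedback parameter λ = (−2.69) + (+0.384) + (+0.36) + (+0.35) + (-0.128) + (+0.924) = -0.8 W/m²/K.
ΔT = −F/λ = −14/(-0.8) = 17.5 K.

17.5 K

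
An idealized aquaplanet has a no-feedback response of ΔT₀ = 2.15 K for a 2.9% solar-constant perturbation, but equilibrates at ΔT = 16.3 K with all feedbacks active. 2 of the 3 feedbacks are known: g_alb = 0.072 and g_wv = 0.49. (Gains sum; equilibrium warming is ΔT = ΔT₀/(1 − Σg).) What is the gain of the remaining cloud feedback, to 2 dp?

0.31

Amplification A = ΔT/ΔT₀ = 16.3/2.15 = 7.581.
Total gain g = 1 − 1/A = 1 − 1/7.581 = 0.8681.
Known gains sum to 0.072 + 0.49 = 0.562.
g_cld = 0.8681 − 0.562 = 0.31.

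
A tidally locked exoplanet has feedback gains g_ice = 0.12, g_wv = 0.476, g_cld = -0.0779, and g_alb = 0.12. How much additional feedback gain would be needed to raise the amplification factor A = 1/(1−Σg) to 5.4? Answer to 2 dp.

0.18

Current total gain = 0.6381.
Target gain for A = 5.4: g* = 1 − 1/5.4 = 0.8148.
Additional gain needed = 0.8148 − 0.6381 = 0.18.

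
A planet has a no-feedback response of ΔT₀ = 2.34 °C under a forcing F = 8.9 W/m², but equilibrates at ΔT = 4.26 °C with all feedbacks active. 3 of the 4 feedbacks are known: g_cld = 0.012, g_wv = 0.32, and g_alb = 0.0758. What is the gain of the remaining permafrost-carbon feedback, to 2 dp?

0.04

Amplification A = ΔT/ΔT₀ = 4.26/2.34 = 1.821.
Total gain g = 1 − 1/A = 1 − 1/1.821 = 0.4509.
Known gains sum to 0.012 + 0.32 + 0.0758 = 0.4078.
g_pf = 0.4509 − 0.4078 = 0.04.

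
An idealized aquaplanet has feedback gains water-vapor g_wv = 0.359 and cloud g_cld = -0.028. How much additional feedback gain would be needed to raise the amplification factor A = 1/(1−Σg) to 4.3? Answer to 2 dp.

0.44

Current total gain = 0.331.
Target gain for A = 4.3: g* = 1 − 1/4.3 = 0.7674.
Additional gain needed = 0.7674 − 0.331 = 0.44.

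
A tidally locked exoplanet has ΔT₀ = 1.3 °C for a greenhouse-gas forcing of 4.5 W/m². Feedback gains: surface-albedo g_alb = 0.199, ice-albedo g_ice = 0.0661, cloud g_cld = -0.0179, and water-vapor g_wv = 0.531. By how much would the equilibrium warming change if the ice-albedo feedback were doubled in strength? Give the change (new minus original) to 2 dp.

Original: g = 0.7782, ΔT = 1.3/(1−0.7782) = 5.8611 °C.
With doubled ice-albedo: g' = 0.8443, ΔT' = 1.3/(1−0.8443) = 8.3494 °C.
Change = 8.3494 − 5.8611 = 2.49 °C.

2.49 °C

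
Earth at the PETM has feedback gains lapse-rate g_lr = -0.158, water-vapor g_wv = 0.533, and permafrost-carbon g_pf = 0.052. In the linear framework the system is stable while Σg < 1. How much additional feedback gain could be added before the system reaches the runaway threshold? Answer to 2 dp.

Current total gain = -0.158 + 0.533 + 0.052 = 0.427.
Margin to runaway = 1 − 0.427 = 0.57.

0.57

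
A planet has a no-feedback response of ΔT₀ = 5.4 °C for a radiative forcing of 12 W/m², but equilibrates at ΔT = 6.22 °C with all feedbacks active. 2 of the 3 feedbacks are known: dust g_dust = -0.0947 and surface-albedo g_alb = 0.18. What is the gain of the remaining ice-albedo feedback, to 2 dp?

Amplification A = ΔT/ΔT₀ = 6.22/5.4 = 1.152.
Total gain g = 1 − 1/A = 1 − 1/1.152 = 0.1319.
Known gains sum to -0.0947 + 0.18 = 0.0853.
g_ice = 0.1319 − 0.0853 = 0.05.

0.05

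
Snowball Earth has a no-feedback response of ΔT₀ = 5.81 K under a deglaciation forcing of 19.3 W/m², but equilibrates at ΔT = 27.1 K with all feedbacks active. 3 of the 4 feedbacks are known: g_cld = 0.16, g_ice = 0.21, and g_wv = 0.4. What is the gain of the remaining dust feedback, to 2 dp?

0.02

Amplification A = ΔT/ΔT₀ = 27.1/5.81 = 4.664.
Total gain g = 1 − 1/A = 1 − 1/4.664 = 0.7856.
Known gains sum to 0.16 + 0.21 + 0.4 = 0.77.
g_dust = 0.7856 − 0.77 = 0.02.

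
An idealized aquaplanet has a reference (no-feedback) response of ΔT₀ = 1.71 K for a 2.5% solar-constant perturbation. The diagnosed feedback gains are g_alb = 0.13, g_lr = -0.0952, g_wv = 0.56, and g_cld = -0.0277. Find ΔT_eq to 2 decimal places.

Total gain g = 0.13 − 0.0952 + 0.56 − 0.0277 = 0.5671.
Amplification A = 1/(1 − 0.5671) = 2.31.
ΔT = 1.71 × 2.31 = 3.95 K.

3.95 K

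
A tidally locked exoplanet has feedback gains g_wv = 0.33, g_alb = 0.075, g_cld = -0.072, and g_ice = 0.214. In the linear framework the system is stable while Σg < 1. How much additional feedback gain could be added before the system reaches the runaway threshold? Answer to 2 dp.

0.45

Current total gain = 0.33 + 0.075 − 0.072 + 0.214 = 0.547.
Margin to runaway = 1 − 0.547 = 0.45.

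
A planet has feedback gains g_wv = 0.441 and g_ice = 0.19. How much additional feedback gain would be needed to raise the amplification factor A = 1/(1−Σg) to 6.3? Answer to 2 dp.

Current total gain = 0.631.
Target gain for A = 6.3: g* = 1 − 1/6.3 = 0.8413.
Additional gain needed = 0.8413 − 0.631 = 0.21.

0.21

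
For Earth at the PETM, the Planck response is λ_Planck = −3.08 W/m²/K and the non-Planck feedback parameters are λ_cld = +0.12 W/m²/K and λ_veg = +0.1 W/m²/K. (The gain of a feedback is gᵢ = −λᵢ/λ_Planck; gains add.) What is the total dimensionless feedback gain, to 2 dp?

0.07

Convert to gains: g_cld = 0.12/3.08 = 0.03896; g_veg = 0.1/3.08 = 0.03247.
Total gain g = 0.07143.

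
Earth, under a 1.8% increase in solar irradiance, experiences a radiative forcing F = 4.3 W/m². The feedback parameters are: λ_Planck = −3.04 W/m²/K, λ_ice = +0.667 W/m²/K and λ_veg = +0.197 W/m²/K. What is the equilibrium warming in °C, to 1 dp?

Net feedback parameter λ = (−3.04) + (+0.667) + (+0.197) = -2.176 W/m²/K.
ΔT = −F/λ = −4.3/(-2.176) = 2.0 °C.

2.0 °C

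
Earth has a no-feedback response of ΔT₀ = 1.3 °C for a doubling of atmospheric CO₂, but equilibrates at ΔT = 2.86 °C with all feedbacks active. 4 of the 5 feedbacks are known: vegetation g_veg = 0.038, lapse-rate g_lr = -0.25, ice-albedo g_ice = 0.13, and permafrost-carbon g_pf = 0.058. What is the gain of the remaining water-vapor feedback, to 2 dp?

Amplification A = ΔT/ΔT₀ = 2.86/1.3 = 2.2.
Total gain g = 1 − 1/A = 1 − 1/2.2 = 0.5455.
Known gains sum to 0.038 − 0.25 + 0.13 + 0.058 = -0.024.
g_wv = 0.5455 + 0.024 = 0.57.

0.57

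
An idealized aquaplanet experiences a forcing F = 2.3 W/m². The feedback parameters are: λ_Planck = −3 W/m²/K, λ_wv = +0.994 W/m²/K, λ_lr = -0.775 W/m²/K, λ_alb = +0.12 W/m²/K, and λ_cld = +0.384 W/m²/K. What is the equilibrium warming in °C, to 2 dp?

Net feedback parameter λ = (−3) + (+0.994) + (-0.775) + (+0.12) + (+0.384) = -2.277 W/m²/K.
ΔT = −F/λ = −2.3/(-2.277) = 1.01 °C.

1.01 °C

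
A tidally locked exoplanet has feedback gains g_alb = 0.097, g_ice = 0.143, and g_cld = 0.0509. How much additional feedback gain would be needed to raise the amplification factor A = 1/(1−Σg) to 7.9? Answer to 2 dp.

Current total gain = 0.2909.
Target gain for A = 7.9: g* = 1 − 1/7.9 = 0.8734.
Additional gain needed = 0.8734 − 0.2909 = 0.58.

0.58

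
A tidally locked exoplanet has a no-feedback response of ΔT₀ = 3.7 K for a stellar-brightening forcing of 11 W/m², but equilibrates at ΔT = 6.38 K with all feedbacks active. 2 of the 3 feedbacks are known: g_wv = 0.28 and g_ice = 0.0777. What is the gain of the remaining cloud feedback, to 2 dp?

Amplification A = ΔT/ΔT₀ = 6.38/3.7 = 1.724.
Total gain g = 1 − 1/A = 1 − 1/1.724 = 0.42.
Known gains sum to 0.28 + 0.0777 = 0.3577.
g_cld = 0.42 − 0.3577 = 0.06.

0.06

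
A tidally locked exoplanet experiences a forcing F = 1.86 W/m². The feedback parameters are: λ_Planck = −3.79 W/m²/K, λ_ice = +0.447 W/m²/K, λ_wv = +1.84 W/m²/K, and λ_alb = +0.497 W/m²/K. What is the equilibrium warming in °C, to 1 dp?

Net feedback parameter λ = (−3.79) + (+0.447) + (+1.84) + (+0.497) = -1.006 W/m²/K.
ΔT = −F/λ = −1.86/(-1.006) = 1.8 °C.

1.8 °C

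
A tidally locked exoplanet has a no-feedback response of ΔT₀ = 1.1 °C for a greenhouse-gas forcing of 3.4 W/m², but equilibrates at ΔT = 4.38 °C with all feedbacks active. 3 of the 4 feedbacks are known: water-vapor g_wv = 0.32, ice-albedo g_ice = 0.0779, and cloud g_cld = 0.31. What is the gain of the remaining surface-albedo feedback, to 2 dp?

Amplification A = ΔT/ΔT₀ = 4.38/1.1 = 3.982.
Total gain g = 1 − 1/A = 1 − 1/3.982 = 0.7489.
Known gains sum to 0.32 + 0.0779 + 0.31 = 0.7079.
g_alb = 0.7489 − 0.7079 = 0.04.

0.04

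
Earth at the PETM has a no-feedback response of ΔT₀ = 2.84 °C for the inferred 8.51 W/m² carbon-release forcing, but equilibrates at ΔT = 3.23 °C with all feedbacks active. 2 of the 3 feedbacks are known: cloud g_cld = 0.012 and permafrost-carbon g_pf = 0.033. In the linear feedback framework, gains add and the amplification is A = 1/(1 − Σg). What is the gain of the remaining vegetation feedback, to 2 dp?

0.08

Amplification A = ΔT/ΔT₀ = 3.23/2.84 = 1.137.
Total gain g = 1 − 1/A = 1 − 1/1.137 = 0.1205.
Known gains sum to 0.012 + 0.033 = 0.045.
g_veg = 0.1205 − 0.045 = 0.08.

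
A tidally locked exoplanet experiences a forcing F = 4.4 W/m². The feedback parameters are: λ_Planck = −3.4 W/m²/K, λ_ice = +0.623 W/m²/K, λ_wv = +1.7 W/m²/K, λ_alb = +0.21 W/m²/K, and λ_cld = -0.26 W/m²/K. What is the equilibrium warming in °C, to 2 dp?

Net feedback parameter λ = (−3.4) + (+0.623) + (+1.7) + (+0.21) + (-0.26) = -1.127 W/m²/K.
ΔT = −F/λ = −4.4/(-1.127) = 3.90 °C.

3.90 °C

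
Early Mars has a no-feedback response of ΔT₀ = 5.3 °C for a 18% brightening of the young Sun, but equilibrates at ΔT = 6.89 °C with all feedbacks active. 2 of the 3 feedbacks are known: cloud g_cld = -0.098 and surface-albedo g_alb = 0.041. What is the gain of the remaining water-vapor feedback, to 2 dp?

Amplification A = ΔT/ΔT₀ = 6.89/5.3 = 1.3.
Total gain g = 1 − 1/A = 1 − 1/1.3 = 0.2308.
Known gains sum to -0.098 + 0.041 = -0.057.
g_wv = 0.2308 + 0.057 = 0.29.

0.29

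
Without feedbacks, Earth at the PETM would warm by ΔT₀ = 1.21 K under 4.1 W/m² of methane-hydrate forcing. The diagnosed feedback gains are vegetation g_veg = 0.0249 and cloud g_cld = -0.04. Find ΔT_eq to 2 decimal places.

1.19 K

Total gain g = 0.0249 − 0.04 = -0.0151.
Amplification A = 1/(1 + 0.0151) = 0.9851.
ΔT = 1.21 × 0.9851 = 1.19 K.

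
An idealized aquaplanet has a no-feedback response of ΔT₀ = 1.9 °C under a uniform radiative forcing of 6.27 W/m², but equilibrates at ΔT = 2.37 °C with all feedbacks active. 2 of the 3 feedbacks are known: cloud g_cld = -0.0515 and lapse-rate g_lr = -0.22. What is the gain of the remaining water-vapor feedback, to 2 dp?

Amplification A = ΔT/ΔT₀ = 2.37/1.9 = 1.247.
Total gain g = 1 − 1/A = 1 − 1/1.247 = 0.1981.
Known gains sum to -0.0515 − 0.22 = -0.2715.
g_wv = 0.1981 + 0.2715 = 0.47.

0.47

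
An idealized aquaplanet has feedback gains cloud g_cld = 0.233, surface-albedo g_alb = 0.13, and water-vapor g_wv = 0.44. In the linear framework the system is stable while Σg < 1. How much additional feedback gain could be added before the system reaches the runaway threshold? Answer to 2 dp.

0.20

Current total gain = 0.233 + 0.13 + 0.44 = 0.803.
Margin to runaway = 1 − 0.803 = 0.20.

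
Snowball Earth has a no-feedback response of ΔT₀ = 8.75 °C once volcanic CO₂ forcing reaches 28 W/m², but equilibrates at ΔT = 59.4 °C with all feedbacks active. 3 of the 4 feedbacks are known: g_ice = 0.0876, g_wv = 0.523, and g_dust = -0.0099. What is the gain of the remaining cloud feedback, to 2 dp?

0.25

Amplification A = ΔT/ΔT₀ = 59.4/8.75 = 6.789.
Total gain g = 1 − 1/A = 1 − 1/6.789 = 0.8527.
Known gains sum to 0.0876 + 0.523 − 0.0099 = 0.6007.
g_cld = 0.8527 − 0.6007 = 0.25.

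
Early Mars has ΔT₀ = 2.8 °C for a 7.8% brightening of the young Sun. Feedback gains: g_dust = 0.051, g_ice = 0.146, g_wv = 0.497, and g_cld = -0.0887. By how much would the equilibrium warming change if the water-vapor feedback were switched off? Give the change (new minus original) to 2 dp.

Original: g = 0.6053, ΔT = 2.8/(1−0.6053) = 7.0940 °C.
Without water-vapor: g' = 0.1083, ΔT' = 2.8/(1−0.1083) = 3.1401 °C.
Change = 3.1401 − 7.0940 = -3.95 °C.

-3.95 °C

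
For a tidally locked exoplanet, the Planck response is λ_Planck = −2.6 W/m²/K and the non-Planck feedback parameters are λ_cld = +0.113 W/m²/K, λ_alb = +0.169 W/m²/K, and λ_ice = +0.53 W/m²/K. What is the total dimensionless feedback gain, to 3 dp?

Convert to gains: g_cld = 0.113/2.6 = 0.04346; g_alb = 0.169/2.6 = 0.065; g_ice = 0.53/2.6 = 0.2038.
Total gain g = 0.31226.

0.312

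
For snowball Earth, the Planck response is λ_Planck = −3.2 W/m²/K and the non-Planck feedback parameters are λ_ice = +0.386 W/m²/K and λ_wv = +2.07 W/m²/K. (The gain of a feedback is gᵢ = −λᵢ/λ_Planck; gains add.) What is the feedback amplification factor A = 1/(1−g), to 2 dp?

4.30

Convert to gains: g_ice = 0.386/3.2 = 0.1206; g_wv = 2.07/3.2 = 0.6469.
Total gain g = 0.7675.
A = 1/(1 − 0.7675) = 4.30.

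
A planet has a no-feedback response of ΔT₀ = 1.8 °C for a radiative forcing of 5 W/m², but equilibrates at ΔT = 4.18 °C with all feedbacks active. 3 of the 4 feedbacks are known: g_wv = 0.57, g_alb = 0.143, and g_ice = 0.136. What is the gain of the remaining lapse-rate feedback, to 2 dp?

Amplification A = ΔT/ΔT₀ = 4.18/1.8 = 2.322.
Total gain g = 1 − 1/A = 1 − 1/2.322 = 0.5693.
Known gains sum to 0.57 + 0.143 + 0.136 = 0.849.
g_lr = 0.5693 − 0.849 = -0.28.

-0.28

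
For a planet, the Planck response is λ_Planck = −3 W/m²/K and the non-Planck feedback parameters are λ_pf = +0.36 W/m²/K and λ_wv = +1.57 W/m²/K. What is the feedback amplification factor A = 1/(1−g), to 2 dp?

2.80

Convert to gains: g_pf = 0.36/3 = 0.12; g_wv = 1.57/3 = 0.5233.
Total gain g = 0.6433.
A = 1/(1 − 0.6433) = 2.80.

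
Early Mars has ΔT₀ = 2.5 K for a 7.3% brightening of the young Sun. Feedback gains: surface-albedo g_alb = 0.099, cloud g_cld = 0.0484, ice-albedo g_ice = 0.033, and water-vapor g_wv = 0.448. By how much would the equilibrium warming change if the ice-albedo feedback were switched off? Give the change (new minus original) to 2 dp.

Original: g = 0.6284, ΔT = 2.5/(1−0.6284) = 6.7277 K.
Without ice-albedo: g' = 0.5954, ΔT' = 2.5/(1−0.5954) = 6.1789 K.
Change = 6.1789 − 6.7277 = -0.55 K.

-0.55 K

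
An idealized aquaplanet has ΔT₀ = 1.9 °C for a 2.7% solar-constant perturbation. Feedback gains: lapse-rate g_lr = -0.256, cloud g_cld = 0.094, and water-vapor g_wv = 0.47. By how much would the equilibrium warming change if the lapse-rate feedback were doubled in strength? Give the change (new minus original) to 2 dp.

-0.74 °C

Original: g = 0.308, ΔT = 1.9/(1−0.308) = 2.7457 °C.
With doubled lapse-rate: g' = 0.052, ΔT' = 1.9/(1−0.052) = 2.0042 °C.
Change = 2.0042 − 2.7457 = -0.74 °C.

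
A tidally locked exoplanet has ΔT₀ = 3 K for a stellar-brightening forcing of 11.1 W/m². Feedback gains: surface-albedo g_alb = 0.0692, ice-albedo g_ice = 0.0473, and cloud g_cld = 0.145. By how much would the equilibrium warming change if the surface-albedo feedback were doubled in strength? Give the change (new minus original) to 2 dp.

0.42 K

Original: g = 0.2615, ΔT = 3/(1−0.2615) = 4.0623 K.
With doubled surface-albedo: g' = 0.3307, ΔT' = 3/(1−0.3307) = 4.4823 K.
Change = 4.4823 − 4.0623 = 0.42 K.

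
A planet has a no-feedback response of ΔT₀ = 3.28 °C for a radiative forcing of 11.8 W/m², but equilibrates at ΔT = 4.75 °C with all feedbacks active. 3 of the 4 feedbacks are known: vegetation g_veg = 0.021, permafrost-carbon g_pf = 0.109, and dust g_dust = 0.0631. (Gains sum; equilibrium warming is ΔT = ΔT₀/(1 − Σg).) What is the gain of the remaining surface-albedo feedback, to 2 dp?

0.12

Amplification A = ΔT/ΔT₀ = 4.75/3.28 = 1.448.
Total gain g = 1 − 1/A = 1 − 1/1.448 = 0.3094.
Known gains sum to 0.021 + 0.109 + 0.0631 = 0.1931.
g_alb = 0.3094 − 0.1931 = 0.12.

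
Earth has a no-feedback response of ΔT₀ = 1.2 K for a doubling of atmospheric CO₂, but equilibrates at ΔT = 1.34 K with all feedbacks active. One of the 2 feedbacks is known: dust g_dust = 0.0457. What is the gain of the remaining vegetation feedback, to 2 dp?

0.06

Amplification A = ΔT/ΔT₀ = 1.34/1.2 = 1.117.
Total gain g = 1 − 1/A = 1 − 1/1.117 = 0.1047.
The known gain is 0.0457.
g_veg = 0.1047 − 0.0457 = 0.06.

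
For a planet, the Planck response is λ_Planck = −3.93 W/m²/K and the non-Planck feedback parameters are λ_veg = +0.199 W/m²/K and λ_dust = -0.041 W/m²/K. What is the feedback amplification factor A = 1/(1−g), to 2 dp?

Convert to gains: g_veg = 0.199/3.93 = 0.05064; g_dust = -0.041/3.93 = -0.01043.
Total gain g = 0.04021.
A = 1/(1 − 0.04021) = 1.04.

1.04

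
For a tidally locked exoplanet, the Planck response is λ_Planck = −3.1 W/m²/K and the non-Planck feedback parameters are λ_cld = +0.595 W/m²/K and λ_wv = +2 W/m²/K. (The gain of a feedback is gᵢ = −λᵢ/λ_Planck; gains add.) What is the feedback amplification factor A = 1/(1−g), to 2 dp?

6.14

Convert to gains: g_cld = 0.595/3.1 = 0.1919; g_wv = 2/3.1 = 0.6452.
Total gain g = 0.8371.
A = 1/(1 − 0.8371) = 6.14.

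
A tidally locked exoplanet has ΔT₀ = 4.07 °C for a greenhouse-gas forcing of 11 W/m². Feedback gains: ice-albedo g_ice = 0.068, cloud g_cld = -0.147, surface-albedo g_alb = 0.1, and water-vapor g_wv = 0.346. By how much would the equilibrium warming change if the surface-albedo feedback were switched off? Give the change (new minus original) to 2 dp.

Original: g = 0.367, ΔT = 4.07/(1−0.367) = 6.4297 °C.
Without surface-albedo: g' = 0.267, ΔT' = 4.07/(1−0.267) = 5.5525 °C.
Change = 5.5525 − 6.4297 = -0.88 °C.

-0.88 °C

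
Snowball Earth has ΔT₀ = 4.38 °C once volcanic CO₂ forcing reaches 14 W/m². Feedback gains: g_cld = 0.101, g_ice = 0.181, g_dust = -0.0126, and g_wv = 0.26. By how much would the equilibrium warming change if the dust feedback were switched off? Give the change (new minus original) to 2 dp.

Original: g = 0.5294, ΔT = 4.38/(1−0.5294) = 9.3073 °C.
Without dust: g' = 0.542, ΔT' = 4.38/(1−0.542) = 9.5633 °C.
Change = 9.5633 − 9.3073 = 0.26 °C.

0.26 °C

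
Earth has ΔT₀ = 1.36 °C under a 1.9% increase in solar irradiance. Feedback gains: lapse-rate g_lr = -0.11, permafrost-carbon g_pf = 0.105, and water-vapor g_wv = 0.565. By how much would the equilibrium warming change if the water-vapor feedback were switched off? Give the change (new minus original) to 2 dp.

Original: g = 0.56, ΔT = 1.36/(1−0.56) = 3.0909 °C.
Without water-vapor: g' = -0.005, ΔT' = 1.36/(1+0.005) = 1.3532 °C.
Change = 1.3532 − 3.0909 = -1.74 °C.

-1.74 °C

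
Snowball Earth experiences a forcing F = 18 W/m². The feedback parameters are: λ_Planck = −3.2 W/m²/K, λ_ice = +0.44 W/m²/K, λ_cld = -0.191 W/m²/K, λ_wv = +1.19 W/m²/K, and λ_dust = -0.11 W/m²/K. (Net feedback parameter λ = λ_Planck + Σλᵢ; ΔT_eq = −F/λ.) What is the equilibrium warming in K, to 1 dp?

Net feedback parameter λ = (−3.2) + (+0.44) + (-0.191) + (+1.19) + (-0.11) = -1.871 W/m²/K.
ΔT = −F/λ = −18/(-1.871) = 9.6 K.

9.6 K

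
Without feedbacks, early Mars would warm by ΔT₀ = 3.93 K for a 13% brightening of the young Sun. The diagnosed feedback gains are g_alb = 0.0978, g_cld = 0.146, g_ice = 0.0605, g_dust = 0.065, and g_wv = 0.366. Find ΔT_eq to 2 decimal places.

Total gain g = 0.0978 + 0.146 + 0.0605 + 0.065 + 0.366 = 0.7353.
Amplification A = 1/(1 − 0.7353) = 3.778.
ΔT = 3.93 × 3.778 = 14.85 K.

14.85 K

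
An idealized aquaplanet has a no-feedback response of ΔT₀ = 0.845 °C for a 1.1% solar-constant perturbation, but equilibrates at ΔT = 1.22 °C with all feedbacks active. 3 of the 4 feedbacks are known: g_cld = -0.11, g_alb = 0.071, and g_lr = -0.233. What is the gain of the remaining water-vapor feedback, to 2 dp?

Amplification A = ΔT/ΔT₀ = 1.22/0.845 = 1.444.
Total gain g = 1 − 1/A = 1 − 1/1.444 = 0.3075.
Known gains sum to -0.11 + 0.071 − 0.233 = -0.272.
g_wv = 0.3075 + 0.272 = 0.58.

0.58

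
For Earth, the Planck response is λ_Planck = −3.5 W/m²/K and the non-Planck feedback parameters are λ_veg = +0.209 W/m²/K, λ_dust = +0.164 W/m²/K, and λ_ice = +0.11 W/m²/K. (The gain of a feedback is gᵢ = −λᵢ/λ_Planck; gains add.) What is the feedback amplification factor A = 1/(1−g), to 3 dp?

Convert to gains: g_veg = 0.209/3.5 = 0.05971; g_dust = 0.164/3.5 = 0.04686; g_ice = 0.11/3.5 = 0.03143.
Total gain g = 0.138.
A = 1/(1 − 0.138) = 1.160.

1.160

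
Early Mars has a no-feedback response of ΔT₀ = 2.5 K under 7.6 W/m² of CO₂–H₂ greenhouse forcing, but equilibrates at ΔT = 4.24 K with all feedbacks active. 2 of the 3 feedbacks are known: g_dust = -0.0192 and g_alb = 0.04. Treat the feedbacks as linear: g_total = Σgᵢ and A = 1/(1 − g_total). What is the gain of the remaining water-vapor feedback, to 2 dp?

0.39

Amplification A = ΔT/ΔT₀ = 4.24/2.5 = 1.696.
Total gain g = 1 − 1/A = 1 − 1/1.696 = 0.4104.
Known gains sum to -0.0192 + 0.04 = 0.0208.
g_wv = 0.4104 − 0.0208 = 0.39.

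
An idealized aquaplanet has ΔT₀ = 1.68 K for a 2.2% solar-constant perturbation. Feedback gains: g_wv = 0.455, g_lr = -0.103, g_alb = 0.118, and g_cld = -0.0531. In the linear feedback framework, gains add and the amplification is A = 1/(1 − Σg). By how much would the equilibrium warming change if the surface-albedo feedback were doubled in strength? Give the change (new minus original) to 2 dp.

Original: g = 0.4169, ΔT = 1.68/(1−0.4169) = 2.8812 K.
With doubled surface-albedo: g' = 0.5349, ΔT' = 1.68/(1−0.5349) = 3.6121 K.
Change = 3.6121 − 2.8812 = 0.73 K.

0.73 K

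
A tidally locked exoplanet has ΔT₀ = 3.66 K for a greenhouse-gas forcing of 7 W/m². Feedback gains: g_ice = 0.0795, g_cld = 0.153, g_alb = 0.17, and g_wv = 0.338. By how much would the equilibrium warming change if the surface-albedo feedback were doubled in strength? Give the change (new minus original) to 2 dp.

Original: g = 0.7405, ΔT = 3.66/(1−0.7405) = 14.1040 K.
With doubled surface-albedo: g' = 0.9105, ΔT' = 3.66/(1−0.9105) = 40.8939 K.
Change = 40.8939 − 14.1040 = 26.79 K.

26.79 K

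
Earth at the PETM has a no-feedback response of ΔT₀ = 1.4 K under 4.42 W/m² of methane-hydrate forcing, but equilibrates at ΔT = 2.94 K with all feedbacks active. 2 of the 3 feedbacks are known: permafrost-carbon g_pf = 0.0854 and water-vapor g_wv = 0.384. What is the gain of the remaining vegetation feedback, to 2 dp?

Amplification A = ΔT/ΔT₀ = 2.94/1.4 = 2.1.
Total gain g = 1 − 1/A = 1 − 1/2.1 = 0.5238.
Known gains sum to 0.0854 + 0.384 = 0.4694.
g_veg = 0.5238 − 0.4694 = 0.05.

0.05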